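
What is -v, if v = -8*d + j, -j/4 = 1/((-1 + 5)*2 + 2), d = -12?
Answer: -478/5 ≈ -95.600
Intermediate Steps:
j = -2/5 (j = -4/((-1 + 5)*2 + 2) = -4/(4*2 + 2) = -4/(8 + 2) = -4/10 = -4*1/10 = -2/5 ≈ -0.40000)
v = 478/5 (v = -8*(-12) - 2/5 = 96 - 2/5 = 478/5 ≈ 95.600)
-v = -1*478/5 = -478/5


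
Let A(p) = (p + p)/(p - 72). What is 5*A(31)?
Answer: -310/41 ≈ -7.5610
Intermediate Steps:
A(p) = 2*p/(-72 + p) (A(p) = (2*p)/(-72 + p) = 2*p/(-72 + p))
5*A(31) = 5*(2*31/(-72 + 31)) = 5*(2*31/(-41)) = 5*(2*31*(-1/41)) = 5*(-62/41) = -310/41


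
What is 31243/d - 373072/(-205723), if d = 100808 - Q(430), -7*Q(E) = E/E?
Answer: 44036099161/20738553573 ≈ 2.1234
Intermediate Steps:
Q(E) = -⅐ (Q(E) = -E/(7*E) = -⅐*1 = -⅐)
d = 705657/7 (d = 100808 - 1*(-⅐) = 100808 + ⅐ = 705657/7 ≈ 1.0081e+5)
31243/d - 373072/(-205723) = 31243/(705657/7) - 373072/(-205723) = 31243*(7/705657) - 373072*(-1/205723) = 218701/705657 + 53296/29389 = 44036099161/20738553573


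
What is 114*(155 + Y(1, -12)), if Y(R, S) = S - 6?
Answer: 15618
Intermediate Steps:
Y(R, S) = -6 + S
114*(155 + Y(1, -12)) = 114*(155 + (-6 - 12)) = 114*(155 - 18) = 114*137 = 15618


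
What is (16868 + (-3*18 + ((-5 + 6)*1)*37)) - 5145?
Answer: 11706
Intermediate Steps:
(16868 + (-3*18 + ((-5 + 6)*1)*37)) - 5145 = (16868 + (-54 + (1*1)*37)) - 5145 = (16868 + (-54 + 1*37)) - 5145 = (16868 + (-54 + 37)) - 5145 = (16868 - 17) - 5145 = 16851 - 5145 = 11706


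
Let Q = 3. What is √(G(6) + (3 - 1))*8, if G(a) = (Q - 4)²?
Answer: 8*√3 ≈ 13.856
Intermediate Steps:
G(a) = 1 (G(a) = (3 - 4)² = (-1)² = 1)
√(G(6) + (3 - 1))*8 = √(1 + (3 - 1))*8 = √(1 + 2)*8 = √3*8 = 8*√3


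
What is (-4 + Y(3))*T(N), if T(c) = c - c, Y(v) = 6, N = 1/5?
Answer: 0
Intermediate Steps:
N = 1/5 (N = 1*(1/5) = 1/5 ≈ 0.20000)
T(c) = 0
(-4 + Y(3))*T(N) = (-4 + 6)*0 = 2*0 = 0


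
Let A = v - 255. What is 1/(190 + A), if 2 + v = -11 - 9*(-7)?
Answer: -1/15 ≈ -0.066667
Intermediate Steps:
v = 50 (v = -2 + (-11 - 9*(-7)) = -2 + (-11 + 63) = -2 + 52 = 50)
A = -205 (A = 50 - 255 = -205)
1/(190 + A) = 1/(190 - 205) = 1/(-15) = -1/15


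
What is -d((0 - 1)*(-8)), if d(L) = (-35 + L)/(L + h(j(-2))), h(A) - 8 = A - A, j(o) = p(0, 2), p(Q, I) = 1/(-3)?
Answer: 27/16 ≈ 1.6875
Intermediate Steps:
p(Q, I) = -1/3
j(o) = -1/3
h(A) = 8 (h(A) = 8 + (A - A) = 8 + 0 = 8)
d(L) = (-35 + L)/(8 + L) (d(L) = (-35 + L)/(L + 8) = (-35 + L)/(8 + L))
-d((0 - 1)*(-8)) = -(-35 + (0 - 1)*(-8))/(8 + (0 - 1)*(-8)) = -(-35 - 1*(-8))/(8 - 1*(-8)) = -(-35 + 8)/(8 + 8) = -(-27)/16 = -1*(-27/16) = 27/16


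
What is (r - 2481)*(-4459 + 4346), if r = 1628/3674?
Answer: 46810589/167 ≈ 2.8030e+5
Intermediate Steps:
r = 74/167 (r = 1628*(1/3674) = 74/167 ≈ 0.44311)
(r - 2481)*(-4459 + 4346) = (74/167 - 2481)*(-4459 + 4346) = -414253/167*(-113) = 46810589/167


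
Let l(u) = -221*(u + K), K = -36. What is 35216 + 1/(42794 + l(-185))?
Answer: 3227018161/91635 ≈ 35216.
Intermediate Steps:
l(u) = 7956 - 221*u (l(u) = -221*(u - 36) = -221*(-36 + u) = 7956 - 221*u)
35216 + 1/(42794 + l(-185)) = 35216 + 1/(42794 + (7956 - 221*(-185))) = 35216 + 1/(42794 + (7956 + 40885)) = 35216 + 1/(42794 + 48841) = 35216 + 1/91635 = 3227018161/91635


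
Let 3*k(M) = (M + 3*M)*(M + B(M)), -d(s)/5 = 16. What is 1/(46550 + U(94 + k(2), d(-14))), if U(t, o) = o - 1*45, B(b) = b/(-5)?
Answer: 1/46425 ≈ 2.1540e-5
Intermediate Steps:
B(b) = -b/5 (B(b) = b*(-1/5) = -b/5)
d(s) = -80 (d(s) = -5*16 = -80)
k(M) = 16*M**2/15 (k(M) = ((M + 3*M)*(M - M/5))/3 = ((4*M)*(4*M/5))/3 = (16*M**2/5)/3 = 16*M**2/15)
U(t, o) = -45 + o (U(t, o) = o - 45 = -45 + o)
1/(46550 + U(94 + k(2), d(-14))) = 1/(46550 + (-45 - 80)) = 1/(46550 - 125) = 1/46425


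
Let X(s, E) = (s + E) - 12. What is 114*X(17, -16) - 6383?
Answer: -7637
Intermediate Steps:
X(s, E) = -12 + E + s (X(s, E) = (E + s) - 12 = -12 + E + s)
114*X(17, -16) - 6383 = 114*(-12 - 16 + 17) - 6383 = 114*(-11) - 6383 = -1254 - 6383 = -7637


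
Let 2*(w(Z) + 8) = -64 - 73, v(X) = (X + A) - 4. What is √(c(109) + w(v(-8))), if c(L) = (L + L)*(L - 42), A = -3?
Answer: √58118/2 ≈ 120.54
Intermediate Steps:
v(X) = -7 + X (v(X) = (X - 3) - 4 = (-3 + X) - 4 = -7 + X)
w(Z) = -153/2 (w(Z) = -8 + (-64 - 73)/2 = -8 + (½)*(-137) = -8 - 137/2 = -153/2)
c(L) = 2*L*(-42 + L) (c(L) = (2*L)*(-42 + L) = 2*L*(-42 + L))
√(c(109) + w(v(-8))) = √(2*109*(-42 + 109) - 153/2) = √(2*109*67 - 153/2) = √(14606 - 153/2) = √(29059/2) = √58118/2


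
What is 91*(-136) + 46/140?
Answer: -866297/70 ≈ -12376.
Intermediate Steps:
91*(-136) + 46/140 = -12376 + 46*(1/140) = -12376 + 23/70 = -866297/70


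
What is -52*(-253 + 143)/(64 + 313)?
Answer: 440/29 ≈ 15.172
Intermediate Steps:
-52*(-253 + 143)/(64 + 313) = -52/(377/(-110)) = -52/(377*(-1/110)) = -52/(-377/110) = -52*(-110/377) = 440/29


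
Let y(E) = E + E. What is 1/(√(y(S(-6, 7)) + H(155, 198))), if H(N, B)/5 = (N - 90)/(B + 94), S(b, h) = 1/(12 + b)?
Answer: 2*√277473/1267 ≈ 0.83150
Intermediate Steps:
y(E) = 2*E
H(N, B) = 5*(-90 + N)/(94 + B) (H(N, B) = 5*((N - 90)/(B + 94)) = 5*((-90 + N)/(94 + B)) = 5*(-90 + N)/(94 + B))
1/(√(y(S(-6, 7)) + H(155, 198))) = 1/(√(2/(12 - 6) + 5*(-90 + 155)/(94 + 198))) = 1/(√(2/6 + 5*65/292)) = 1/(√(2*(⅙) + 5*(1/292)*65)) = 1/(√(⅓ + 325/292)) = 1/(√(1267/876)) = 1/(√277473/438) = 2*√277473/1267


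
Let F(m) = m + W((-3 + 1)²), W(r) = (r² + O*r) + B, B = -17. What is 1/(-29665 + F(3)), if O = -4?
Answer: -1/29679 ≈ -3.3694e-5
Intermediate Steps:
W(r) = -17 + r² - 4*r (W(r) = (r² - 4*r) - 17 = -17 + r² - 4*r)
F(m) = -17 + m (F(m) = m + (-17 + ((-3 + 1)²)² - 4*(-3 + 1)²) = m + (-17 + ((-2)²)² - 4*(-2)²) = m + (-17 + 4² - 4*4) = m + (-17 + 16 - 16) = m - 17 = -17 + m)
1/(-29665 + F(3)) = 1/(-29665 + (-17 + 3)) = 1/(-29665 - 14) = 1/(-29679) = -1/29679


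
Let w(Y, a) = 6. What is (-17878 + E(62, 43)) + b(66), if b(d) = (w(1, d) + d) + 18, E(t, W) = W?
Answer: -17745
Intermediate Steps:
b(d) = 24 + d (b(d) = (6 + d) + 18 = 24 + d)
(-17878 + E(62, 43)) + b(66) = (-17878 + 43) + (24 + 66) = -17835 + 90 = -17745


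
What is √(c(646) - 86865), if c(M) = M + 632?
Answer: I*√85587 ≈ 292.55*I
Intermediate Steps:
c(M) = 632 + M
√(c(646) - 86865) = √((632 + 646) - 86865) = √(1278 - 86865) = √(-85587) = I*√85587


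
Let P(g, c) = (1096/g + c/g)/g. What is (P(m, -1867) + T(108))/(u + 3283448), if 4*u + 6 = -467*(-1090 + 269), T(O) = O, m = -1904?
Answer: 130507519/4083562028224 ≈ 3.1959e-5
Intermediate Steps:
P(g, c) = (1096/g + c/g)/g
u = 383401/4 (u = -3/2 + (-467*(-1090 + 269))/4 = -3/2 + (-467*(-821))/4 = -3/2 + (¼)*383407 = -3/2 + 383407/4 = 383401/4 ≈ 95850.)
(P(m, -1867) + T(108))/(u + 3283448) = ((1096 - 1867)/(-1904)² + 108)/(383401/4 + 3283448) = ((1/3625216)*(-771) + 108)/(13517193/4) = (-771/3625216 + 108)*(4/13517193) = (391522557/3625216)*(4/13517193) = 130507519/4083562028224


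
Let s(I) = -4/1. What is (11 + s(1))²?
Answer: 49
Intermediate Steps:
s(I) = -4 (s(I) = -4*1 = -4)
(11 + s(1))² = (11 - 4)² = 7² = 49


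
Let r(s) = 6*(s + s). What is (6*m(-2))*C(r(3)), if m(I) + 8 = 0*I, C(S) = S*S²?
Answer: -2239488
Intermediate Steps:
r(s) = 12*s (r(s) = 6*(2*s) = 12*s)
C(S) = S³
m(I) = -8 (m(I) = -8 + 0*I = -8 + 0 = -8)
(6*m(-2))*C(r(3)) = (6*(-8))*(12*3)³ = -48*36³ = -48*46656 = -2239488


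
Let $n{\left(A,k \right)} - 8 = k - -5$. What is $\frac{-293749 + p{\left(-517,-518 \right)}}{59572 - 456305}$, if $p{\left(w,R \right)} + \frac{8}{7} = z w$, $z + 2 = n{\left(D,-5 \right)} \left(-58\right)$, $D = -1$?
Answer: $\frac{369797}{2777131} \approx 0.13316$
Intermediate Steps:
$n{\left(A,k \right)} = 13 + k$ ($n{\left(A,k \right)} = 8 + \left(k - -5\right) = 8 + \left(k + 5\right) = 8 + \left(5 + k\right) = 13 + k$)
$z = -466$ ($z = -2 + \left(13 - 5\right) \left(-58\right) = -2 + 8 \left(-58\right) = -2 - 464 = -466$)
$p{\left(w,R \right)} = - \frac{8}{7} - 466 w$
$\frac{-293749 + p{\left(-517,-518 \right)}}{59572 - 456305} = \frac{-293749 - - \frac{1686446}{7}}{59572 - 456305} = \frac{-293749 + \left(- \frac{8}{7} + 240922\right)}{-396733} = \left(-293749 + \frac{1686446}{7}\right) \left(- \frac{1}{396733}\right) = \left(- \frac{369797}{7}\right) \left(- \frac{1}{396733}\right) = \frac{369797}{2777131}$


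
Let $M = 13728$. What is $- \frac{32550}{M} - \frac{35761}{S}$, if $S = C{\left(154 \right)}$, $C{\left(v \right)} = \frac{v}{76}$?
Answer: $- \frac{282692919}{16016} \approx -17651.0$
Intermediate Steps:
$C{\left(v \right)} = \frac{v}{76}$ ($C{\left(v \right)} = v \frac{1}{76} = \frac{v}{76}$)
$S = \frac{77}{38}$ ($S = \frac{1}{76} \cdot 154 = \frac{77}{38} \approx 2.0263$)
$- \frac{32550}{M} - \frac{35761}{S} = - \frac{32550}{13728} - \frac{35761}{\frac{77}{38}} = \left(-32550\right) \frac{1}{13728} - \frac{123538}{7} = - \frac{5425}{2288} - \frac{123538}{7} = - \frac{282692919}{16016}$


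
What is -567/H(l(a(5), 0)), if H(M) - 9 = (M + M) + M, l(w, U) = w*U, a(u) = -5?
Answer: -63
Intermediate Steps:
l(w, U) = U*w
H(M) = 9 + 3*M (H(M) = 9 + ((M + M) + M) = 9 + (2*M + M) = 9 + 3*M)
-567/H(l(a(5), 0)) = -567/(9 + 3*(0*(-5))) = -567/(9 + 3*0) = -567/(9 + 0) = -567/9 = -567*⅑ = -63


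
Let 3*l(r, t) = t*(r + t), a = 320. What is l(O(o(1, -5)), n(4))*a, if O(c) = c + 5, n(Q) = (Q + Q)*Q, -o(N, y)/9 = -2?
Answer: 563200/3 ≈ 1.8773e+5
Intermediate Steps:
o(N, y) = 18 (o(N, y) = -9*(-2) = 18)
n(Q) = 2*Q**2 (n(Q) = (2*Q)*Q = 2*Q**2)
O(c) = 5 + c
l(r, t) = t*(r + t)/3 (l(r, t) = (t*(r + t))/3 = t*(r + t)/3)
l(O(o(1, -5)), n(4))*a = ((2*4**2)*((5 + 18) + 2*4**2)/3)*320 = ((2*16)*(23 + 2*16)/3)*320 = ((1/3)*32*(23 + 32))*320 = ((1/3)*32*55)*320 = (1760/3)*320 = 563200/3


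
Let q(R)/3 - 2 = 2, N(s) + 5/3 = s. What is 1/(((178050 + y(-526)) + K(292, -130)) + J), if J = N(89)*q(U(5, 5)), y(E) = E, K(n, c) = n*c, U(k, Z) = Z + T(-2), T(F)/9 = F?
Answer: 1/140612 ≈ 7.1118e-6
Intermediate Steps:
T(F) = 9*F
U(k, Z) = -18 + Z (U(k, Z) = Z + 9*(-2) = Z - 18 = -18 + Z)
N(s) = -5/3 + s
K(n, c) = c*n
q(R) = 12 (q(R) = 6 + 3*2 = 6 + 6 = 12)
J = 1048 (J = (-5/3 + 89)*12 = (262/3)*12 = 1048)
1/(((178050 + y(-526)) + K(292, -130)) + J) = 1/(((178050 - 526) - 130*292) + 1048) = 1/((177524 - 37960) + 1048) = 1/(139564 + 1048) = 1/140612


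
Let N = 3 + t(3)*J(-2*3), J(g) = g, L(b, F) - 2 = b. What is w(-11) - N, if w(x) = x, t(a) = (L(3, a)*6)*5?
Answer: 886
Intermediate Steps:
L(b, F) = 2 + b
t(a) = 150 (t(a) = ((2 + 3)*6)*5 = (5*6)*5 = 30*5 = 150)
N = -897 (N = 3 + 150*(-2*3) = 3 + 150*(-6) = 3 - 900 = -897)
w(-11) - N = -11 - 1*(-897) = -11 + 897 = 886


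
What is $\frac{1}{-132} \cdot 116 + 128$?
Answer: $\frac{4195}{33} \approx 127.12$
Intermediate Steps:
$\frac{1}{-132} \cdot 116 + 128 = \left(- \frac{1}{132}\right) 116 + 128 = - \frac{29}{33} + 128 = \frac{4195}{33}$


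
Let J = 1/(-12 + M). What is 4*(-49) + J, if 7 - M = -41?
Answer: -7055/36 ≈ -195.97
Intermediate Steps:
M = 48 (M = 7 - 1*(-41) = 7 + 41 = 48)
J = 1/36 (J = 1/(-12 + 48) = 1/36 ≈ 0.027778)
4*(-49) + J = 4*(-49) + 1/36 = -196 + 1/36 = -7055/36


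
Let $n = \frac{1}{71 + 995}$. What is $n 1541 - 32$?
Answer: $- \frac{32571}{1066} \approx -30.554$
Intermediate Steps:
$n = \frac{1}{1066} \approx 0.00093809$
$n 1541 - 32 = \frac{1}{1066} \cdot 1541 - 32 = \frac{1541}{1066} - 32 = - \frac{32571}{1066}$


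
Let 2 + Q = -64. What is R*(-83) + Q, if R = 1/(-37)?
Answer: -2359/37 ≈ -63.757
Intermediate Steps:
Q = -66 (Q = -2 - 64 = -66)
R = -1/37 ≈ -0.027027
R*(-83) + Q = -1/37*(-83) - 66 = 83/37 - 66 = -2359/37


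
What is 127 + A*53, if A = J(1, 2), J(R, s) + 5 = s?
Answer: -32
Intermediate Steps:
J(R, s) = -5 + s
A = -3 (A = -5 + 2 = -3)
127 + A*53 = 127 - 3*53 = 127 - 159 = -32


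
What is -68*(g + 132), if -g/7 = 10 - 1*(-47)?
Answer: 18156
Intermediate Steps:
g = -399 (g = -7*(10 - 1*(-47)) = -7*(10 + 47) = -7*57 = -399)
-68*(g + 132) = -68*(-399 + 132) = -68*(-267) = 18156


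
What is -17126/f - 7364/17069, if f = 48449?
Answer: -649102130/826975981 ≈ -0.78491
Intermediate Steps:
-17126/f - 7364/17069 = -17126/48449 - 7364/17069 = -649102130/826975981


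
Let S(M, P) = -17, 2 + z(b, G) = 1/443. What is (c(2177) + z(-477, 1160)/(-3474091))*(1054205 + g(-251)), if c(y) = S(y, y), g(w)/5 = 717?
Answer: -27675360075816440/1539022313 ≈ -1.7982e+7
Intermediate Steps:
g(w) = 3585 (g(w) = 5*717 = 3585)
z(b, G) = -885/443 (z(b, G) = -2 + 1/443 = -885/443)
c(y) = -17
(c(2177) + z(-477, 1160)/(-3474091))*(1054205 + g(-251)) = (-17 - 885/443/(-3474091))*(1054205 + 3585) = (-17 - 885/443*(-1/3474091))*1057790 = (-17 + 885/1539022313)*1057790 = -26163378436/1539022313*1057790 = -27675360075816440/1539022313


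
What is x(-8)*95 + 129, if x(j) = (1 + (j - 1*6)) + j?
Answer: -1866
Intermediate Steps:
x(j) = -5 + 2*j (x(j) = (1 + (j - 6)) + j = (1 + (-6 + j)) + j = (-5 + j) + j = -5 + 2*j)
x(-8)*95 + 129 = (-5 + 2*(-8))*95 + 129 = (-5 - 16)*95 + 129 = -21*95 + 129 = -1995 + 129 = -1866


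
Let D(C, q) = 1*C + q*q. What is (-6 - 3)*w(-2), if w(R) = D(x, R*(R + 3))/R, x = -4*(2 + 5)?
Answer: -108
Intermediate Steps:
x = -28 (x = -4*7 = -28)
D(C, q) = C + q²
w(R) = (-28 + R²*(3 + R)²)/R (w(R) = (-28 + (R*(R + 3))²)/R = (-28 + (R*(3 + R))²)/R = (-28 + R²*(3 + R)²)/R)
(-6 - 3)*w(-2) = (-6 - 3)*(-28/(-2) - 2*(3 - 2)²) = -9*(-28*(-½) - 2*1²) = -9*(14 - 2*1) = -9*(14 - 2) = -9*12 = -108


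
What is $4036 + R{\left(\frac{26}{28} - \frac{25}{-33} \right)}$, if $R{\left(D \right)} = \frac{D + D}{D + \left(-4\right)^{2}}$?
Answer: $\frac{32979714}{8171} \approx 4036.2$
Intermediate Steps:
$R{\left(D \right)} = \frac{2 D}{16 + D}$ ($R{\left(D \right)} = \frac{2 D}{D + 16} = \frac{2 D}{16 + D}$)
$4036 + R{\left(\frac{26}{28} - \frac{25}{-33} \right)} = 4036 + \frac{2 \left(\frac{26}{28} - \frac{25}{-33}\right)}{16 + \left(\frac{26}{28} - \frac{25}{-33}\right)} = 4036 + \frac{2 \left(26 \cdot \frac{1}{28} - - \frac{25}{33}\right)}{16 + \left(26 \cdot \frac{1}{28} - - \frac{25}{33}\right)} = 4036 + \frac{2 \left(\frac{13}{14} + \frac{25}{33}\right)}{16 + \left(\frac{13}{14} + \frac{25}{33}\right)} = 4036 + 2 \cdot \frac{779}{462} \frac{1}{16 + \frac{779}{462}} = 4036 + 2 \cdot \frac{779}{462} \frac{1}{\frac{8171}{462}} = 4036 + 2 \cdot \frac{779}{462} \cdot \frac{462}{8171} = 4036 + \frac{1558}{8171} = \frac{32979714}{8171}$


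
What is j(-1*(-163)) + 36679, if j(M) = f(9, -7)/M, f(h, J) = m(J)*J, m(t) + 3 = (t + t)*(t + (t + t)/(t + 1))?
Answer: 17934722/489 ≈ 36676.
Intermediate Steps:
m(t) = -3 + 2*t*(t + 2*t/(1 + t)) (m(t) = -3 + (t + t)*(t + (t + t)/(t + 1)) = -3 + (2*t)*(t + (2*t)/(1 + t)) = -3 + (2*t)*(t + 2*t/(1 + t)) = -3 + 2*t*(t + 2*t/(1 + t)))
f(h, J) = J*(-3 - 3*J + 2*J**3 + 6*J**2)/(1 + J) (f(h, J) = ((-3 - 3*J + 2*J**3 + 6*J**2)/(1 + J))*J = J*(-3 - 3*J + 2*J**3 + 6*J**2)/(1 + J))
j(M) = -1309/(3*M) (j(M) = (-7*(-3 - 3*(-7) + 2*(-7)**3 + 6*(-7)**2)/(1 - 7))/M = (-7*(-3 + 21 + 2*(-343) + 6*49)/(-6))/M = (-7*(-1/6)*(-3 + 21 - 686 + 294))/M = (-7*(-1/6)*(-374))/M = -1309/(3*M))
j(-1*(-163)) + 36679 = -1309/(3*((-1*(-163)))) + 36679 = -1309/3/163 + 36679 = -1309/3*1/163 + 36679 = -1309/489 + 36679 = 17934722/489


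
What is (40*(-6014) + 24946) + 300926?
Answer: 85312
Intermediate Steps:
(40*(-6014) + 24946) + 300926 = (-240560 + 24946) + 300926 = -215614 + 300926 = 85312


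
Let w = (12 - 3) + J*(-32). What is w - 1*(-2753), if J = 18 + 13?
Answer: 1770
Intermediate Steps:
J = 31
w = -983 (w = (12 - 3) + 31*(-32) = 9 - 992 = -983)
w - 1*(-2753) = -983 - 1*(-2753) = -983 + 2753 = 1770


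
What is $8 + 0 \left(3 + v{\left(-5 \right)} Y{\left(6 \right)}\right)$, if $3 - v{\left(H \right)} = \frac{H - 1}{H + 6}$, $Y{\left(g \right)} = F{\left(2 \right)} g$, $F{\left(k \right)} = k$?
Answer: $8$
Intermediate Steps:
$Y{\left(g \right)} = 2 g$
$v{\left(H \right)} = 3 - \frac{-1 + H}{6 + H}$ ($v{\left(H \right)} = 3 - \frac{H - 1}{H + 6} = 3 - \frac{-1 + H}{6 + H}$)
$8 + 0 \left(3 + v{\left(-5 \right)} Y{\left(6 \right)}\right) = 8 + 0 \left(3 + \frac{19 + 2 \left(-5\right)}{6 - 5} \cdot 2 \cdot 6\right) = 8 + 0 \left(3 + \frac{19 - 10}{1} \cdot 12\right) = 8 + 0 \left(3 + 1 \cdot 9 \cdot 12\right) = 8 + 0 \left(3 + 9 \cdot 12\right) = 8 + 0 \left(3 + 108\right) = 8 + 0 \cdot 111 = 8 + 0 = 8$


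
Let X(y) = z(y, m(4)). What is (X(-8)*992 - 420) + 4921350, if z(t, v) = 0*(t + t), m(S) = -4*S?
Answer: 4920930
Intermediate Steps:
z(t, v) = 0 (z(t, v) = 0*(2*t) = 0)
X(y) = 0
(X(-8)*992 - 420) + 4921350 = (0*992 - 420) + 4921350 = (0 - 420) + 4921350 = -420 + 4921350 = 4920930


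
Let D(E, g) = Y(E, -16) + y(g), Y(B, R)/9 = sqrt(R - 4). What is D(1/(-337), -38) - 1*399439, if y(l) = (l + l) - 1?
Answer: -399516 + 18*I*sqrt(5) ≈ -3.9952e+5 + 40.249*I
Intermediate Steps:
Y(B, R) = 9*sqrt(-4 + R) (Y(B, R) = 9*sqrt(R - 4) = 9*sqrt(-4 + R))
y(l) = -1 + 2*l (y(l) = 2*l - 1 = -1 + 2*l)
D(E, g) = -1 + 2*g + 18*I*sqrt(5) (D(E, g) = 9*sqrt(-4 - 16) + (-1 + 2*g) = 9*sqrt(-20) + (-1 + 2*g) = 9*(2*I*sqrt(5)) + (-1 + 2*g) = 18*I*sqrt(5) + (-1 + 2*g) = -1 + 2*g + 18*I*sqrt(5))
D(1/(-337), -38) - 1*399439 = (-1 + 2*(-38) + 18*I*sqrt(5)) - 1*399439 = (-1 - 76 + 18*I*sqrt(5)) - 399439 = (-77 + 18*I*sqrt(5)) - 399439 = -399516 + 18*I*sqrt(5)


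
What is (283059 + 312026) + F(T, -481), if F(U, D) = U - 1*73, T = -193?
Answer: 594819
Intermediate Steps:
F(U, D) = -73 + U (F(U, D) = U - 73 = -73 + U)
(283059 + 312026) + F(T, -481) = (283059 + 312026) + (-73 - 193) = 595085 - 266 = 594819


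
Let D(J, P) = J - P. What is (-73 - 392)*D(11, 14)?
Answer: 1395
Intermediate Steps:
(-73 - 392)*D(11, 14) = (-73 - 392)*(11 - 1*14) = -465*(11 - 14) = -465*(-3) = 1395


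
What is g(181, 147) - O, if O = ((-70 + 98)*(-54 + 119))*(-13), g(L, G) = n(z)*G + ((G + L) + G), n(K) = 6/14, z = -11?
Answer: 24198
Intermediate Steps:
n(K) = 3/7 (n(K) = 6*(1/14) = 3/7)
g(L, G) = L + 17*G/7 (g(L, G) = 3*G/7 + ((G + L) + G) = 3*G/7 + (L + 2*G) = L + 17*G/7)
O = -23660 (O = (28*65)*(-13) = 1820*(-13) = -23660)
g(181, 147) - O = (181 + (17/7)*147) - 1*(-23660) = (181 + 357) + 23660 = 538 + 23660 = 24198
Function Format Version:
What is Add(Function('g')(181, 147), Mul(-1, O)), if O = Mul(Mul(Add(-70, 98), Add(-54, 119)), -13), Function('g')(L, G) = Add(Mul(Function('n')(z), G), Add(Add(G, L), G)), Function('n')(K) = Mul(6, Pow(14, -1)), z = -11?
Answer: 24198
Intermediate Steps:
Function('n')(K) = Rational(3, 7) (Function('n')(K) = Mul(6, Rational(1, 14)) = Rational(3, 7))
Function('g')(L, G) = Add(L, Mul(Rational(17, 7), G)) (Function('g')(L, G) = Add(Mul(Rational(3, 7), G), Add(Add(G, L), G)) = Add(Mul(Rational(3, 7), G), Add(L, Mul(2, G))) = Add(L, Mul(Rational(17, 7), G)))
O = -23660 (O = Mul(Mul(28, 65), -13) = Mul(1820, -13) = -23660)
Add(Function('g')(181, 147), Mul(-1, O)) = Add(Add(181, Mul(Rational(17, 7), 147)), Mul(-1, -23660)) = Add(Add(181, 357), 23660) = Add(538, 23660) = 24198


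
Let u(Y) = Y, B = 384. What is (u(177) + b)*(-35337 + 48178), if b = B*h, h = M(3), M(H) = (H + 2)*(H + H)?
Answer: 150201177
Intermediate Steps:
M(H) = 2*H*(2 + H) (M(H) = (2 + H)*(2*H) = 2*H*(2 + H))
h = 30 (h = 2*3*(2 + 3) = 2*3*5 = 30)
b = 11520 (b = 384*30 = 11520)
(u(177) + b)*(-35337 + 48178) = (177 + 11520)*(-35337 + 48178) = 11697*12841 = 150201177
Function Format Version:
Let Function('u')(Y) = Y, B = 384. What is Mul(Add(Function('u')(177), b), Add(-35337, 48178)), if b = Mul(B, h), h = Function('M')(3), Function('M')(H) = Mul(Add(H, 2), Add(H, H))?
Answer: 150201177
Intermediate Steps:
Function('M')(H) = Mul(2, H, Add(2, H)) (Function('M')(H) = Mul(Add(2, H), Mul(2, H)) = Mul(2, H, Add(2, H)))
h = 30 (h = Mul(2, 3, Add(2, 3)) = Mul(2, 3, 5) = 30)
b = 11520 (b = Mul(384, 30) = 11520)
Mul(Add(Function('u')(177), b), Add(-35337, 48178)) = Mul(Add(177, 11520), Add(-35337, 48178)) = Mul(11697, 12841) = 150201177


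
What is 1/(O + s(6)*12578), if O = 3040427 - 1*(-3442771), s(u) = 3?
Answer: 1/6520932 ≈ 1.5335e-7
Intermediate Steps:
O = 6483198 (O = 3040427 + 3442771 = 6483198)
1/(O + s(6)*12578) = 1/(6483198 + 3*12578) = 1/(6483198 + 37734) = 1/6520932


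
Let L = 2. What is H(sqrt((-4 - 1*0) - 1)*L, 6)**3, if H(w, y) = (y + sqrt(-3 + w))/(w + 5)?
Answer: (6 + sqrt(-3 + 2*I*sqrt(5)))**3/(5 + 2*I*sqrt(5))**3 ≈ 0.29706 - 1.2989*I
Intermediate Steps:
H(w, y) = (y + sqrt(-3 + w))/(5 + w)
H(sqrt((-4 - 1*0) - 1)*L, 6)**3 = ((6 + sqrt(-3 + sqrt((-4 - 1*0) - 1)*2))/(5 + sqrt((-4 - 1*0) - 1)*2))**3 = ((6 + sqrt(-3 + sqrt((-4 + 0) - 1)*2))/(5 + sqrt((-4 + 0) - 1)*2))**3 = ((6 + sqrt(-3 + sqrt(-4 - 1)*2))/(5 + sqrt(-4 - 1)*2))**3 = ((6 + sqrt(-3 + sqrt(-5)*2))/(5 + sqrt(-5)*2))**3 = ((6 + sqrt(-3 + (I*sqrt(5))*2))/(5 + (I*sqrt(5))*2))**3 = ((6 + sqrt(-3 + 2*I*sqrt(5)))/(5 + 2*I*sqrt(5)))**3 = (6 + sqrt(-3 + 2*I*sqrt(5)))**3/(5 + 2*I*sqrt(5))**3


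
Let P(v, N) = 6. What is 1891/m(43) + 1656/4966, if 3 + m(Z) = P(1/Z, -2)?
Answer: 4697837/7449 ≈ 630.67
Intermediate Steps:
m(Z) = 3 (m(Z) = -3 + 6 = 3)
1891/m(43) + 1656/4966 = 1891/3 + 1656/4966 = 1891*(1/3) + 1656*(1/4966) = 1891/3 + 828/2483 = 4697837/7449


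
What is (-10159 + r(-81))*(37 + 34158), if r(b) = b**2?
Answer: -123033610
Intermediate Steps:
(-10159 + r(-81))*(37 + 34158) = (-10159 + (-81)**2)*(37 + 34158) = (-10159 + 6561)*34195 = -3598*34195 = -123033610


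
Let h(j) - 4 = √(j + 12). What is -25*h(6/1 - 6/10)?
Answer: -100 - 5*√435 ≈ -204.28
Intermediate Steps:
h(j) = 4 + √(12 + j) (h(j) = 4 + √(j + 12) = 4 + √(12 + j))
-25*h(6/1 - 6/10) = -25*(4 + √(12 + (6/1 - 6/10))) = -25*(4 + √(12 + (6*1 - 6*⅒))) = -25*(4 + √(12 + (6 - ⅗))) = -25*(4 + √(12 + 27/5)) = -25*(4 + √(87/5)) = -25*(4 + √435/5) = -100 - 5*√435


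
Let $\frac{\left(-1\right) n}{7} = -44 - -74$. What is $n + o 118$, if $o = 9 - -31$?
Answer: $4510$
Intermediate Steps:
$o = 40$ ($o = 9 + 31 = 40$)
$n = -210$ ($n = - 7 \left(-44 - -74\right) = - 7 \left(-44 + 74\right) = \left(-7\right) 30 = -210$)
$n + o 118 = -210 + 40 \cdot 118 = -210 + 4720 = 4510$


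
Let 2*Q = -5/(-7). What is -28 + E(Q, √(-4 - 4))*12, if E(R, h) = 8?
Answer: 68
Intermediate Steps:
Q = 5/14 (Q = (-5/(-7))/2 = (-5*(-⅐))/2 = (½)*(5/7) = 5/14 ≈ 0.35714)
-28 + E(Q, √(-4 - 4))*12 = -28 + 8*12 = -28 + 96 = 68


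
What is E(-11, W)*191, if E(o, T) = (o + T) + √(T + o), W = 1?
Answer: -1910 + 191*I*√10 ≈ -1910.0 + 604.0*I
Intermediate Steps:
E(o, T) = T + o + √(T + o) (E(o, T) = (T + o) + √(T + o) = T + o + √(T + o))
E(-11, W)*191 = (1 - 11 + √(1 - 11))*191 = (1 - 11 + √(-10))*191 = (1 - 11 + I*√10)*191 = (-10 + I*√10)*191 = -1910 + 191*I*√10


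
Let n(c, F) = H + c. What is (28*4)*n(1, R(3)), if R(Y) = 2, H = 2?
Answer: 336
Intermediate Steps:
n(c, F) = 2 + c
(28*4)*n(1, R(3)) = (28*4)*(2 + 1) = 112*3 = 336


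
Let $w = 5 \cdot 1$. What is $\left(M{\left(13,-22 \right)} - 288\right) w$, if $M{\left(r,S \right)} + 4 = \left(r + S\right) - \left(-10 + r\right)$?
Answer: $-1520$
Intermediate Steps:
$w = 5$
$M{\left(r,S \right)} = 6 + S$ ($M{\left(r,S \right)} = -4 + \left(\left(r + S\right) - \left(-10 + r\right)\right) = -4 + \left(\left(S + r\right) - \left(-10 + r\right)\right) = -4 + \left(10 + S\right) = 6 + S$)
$\left(M{\left(13,-22 \right)} - 288\right) w = \left(\left(6 - 22\right) - 288\right) 5 = \left(-16 - 288\right) 5 = \left(-304\right) 5 = -1520$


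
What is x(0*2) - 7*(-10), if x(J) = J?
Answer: 70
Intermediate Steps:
x(0*2) - 7*(-10) = 0*2 - 7*(-10) = 0 + 70 = 70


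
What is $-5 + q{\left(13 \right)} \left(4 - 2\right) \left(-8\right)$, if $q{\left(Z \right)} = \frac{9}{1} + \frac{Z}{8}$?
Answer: $-175$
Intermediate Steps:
$q{\left(Z \right)} = 9 + \frac{Z}{8}$ ($q{\left(Z \right)} = 9 \cdot 1 + Z \frac{1}{8} = 9 + \frac{Z}{8}$)
$-5 + q{\left(13 \right)} \left(4 - 2\right) \left(-8\right) = -5 + \left(9 + \frac{1}{8} \cdot 13\right) \left(4 - 2\right) \left(-8\right) = -5 + \left(9 + \frac{13}{8}\right) 2 \left(-8\right) = -5 + \frac{85}{8} \left(-16\right) = -5 - 170 = -175$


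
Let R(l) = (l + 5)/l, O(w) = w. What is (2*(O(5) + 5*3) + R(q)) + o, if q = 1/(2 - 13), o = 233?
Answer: 219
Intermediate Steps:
q = -1/11 (q = 1/(-11) = -1/11 ≈ -0.090909)
R(l) = (5 + l)/l
(2*(O(5) + 5*3) + R(q)) + o = (2*(5 + 5*3) + (5 - 1/11)/(-1/11)) + 233 = (2*(5 + 15) - 11*54/11) + 233 = (2*20 - 54) + 233 = (40 - 54) + 233 = -14 + 233 = 219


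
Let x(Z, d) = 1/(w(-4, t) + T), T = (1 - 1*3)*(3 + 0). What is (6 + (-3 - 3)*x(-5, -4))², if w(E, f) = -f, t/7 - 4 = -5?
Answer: 0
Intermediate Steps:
t = -7 (t = 28 + 7*(-5) = 28 - 35 = -7)
T = -6 (T = (1 - 3)*3 = -2*3 = -6)
x(Z, d) = 1 (x(Z, d) = 1/(-1*(-7) - 6) = 1/(7 - 6) = 1/1 = 1)
(6 + (-3 - 3)*x(-5, -4))² = (6 + (-3 - 3)*1)² = (6 - 6*1)² = (6 - 6)² = 0² = 0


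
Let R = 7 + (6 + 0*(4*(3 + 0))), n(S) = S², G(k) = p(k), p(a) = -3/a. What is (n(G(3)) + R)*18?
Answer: 252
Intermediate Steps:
G(k) = -3/k
R = 13 (R = 7 + (6 + 0*(4*3)) = 7 + (6 + 0*12) = 7 + (6 + 0) = 7 + 6 = 13)
(n(G(3)) + R)*18 = ((-3/3)² + 13)*18 = ((-3*⅓)² + 13)*18 = ((-1)² + 13)*18 = (1 + 13)*18 = 14*18 = 252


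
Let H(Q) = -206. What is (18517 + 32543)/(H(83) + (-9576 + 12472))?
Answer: 5106/269 ≈ 18.981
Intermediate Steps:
(18517 + 32543)/(H(83) + (-9576 + 12472)) = (18517 + 32543)/(-206 + (-9576 + 12472)) = 51060/(-206 + 2896) = 51060/2690 = 51060*(1/2690) = 5106/269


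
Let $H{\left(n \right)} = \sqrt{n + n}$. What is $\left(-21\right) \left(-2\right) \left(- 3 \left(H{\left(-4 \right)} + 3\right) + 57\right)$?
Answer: $2016 - 252 i \sqrt{2} \approx 2016.0 - 356.38 i$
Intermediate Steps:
$H{\left(n \right)} = \sqrt{2} \sqrt{n}$ ($H{\left(n \right)} = \sqrt{2 n} = \sqrt{2} \sqrt{n}$)
$\left(-21\right) \left(-2\right) \left(- 3 \left(H{\left(-4 \right)} + 3\right) + 57\right) = \left(-21\right) \left(-2\right) \left(- 3 \left(\sqrt{2} \sqrt{-4} + 3\right) + 57\right) = 42 \left(- 3 \left(\sqrt{2} \cdot 2 i + 3\right) + 57\right) = 42 \left(- 3 \left(2 i \sqrt{2} + 3\right) + 57\right) = 42 \left(- 3 \left(3 + 2 i \sqrt{2}\right) + 57\right) = 42 \left(\left(-9 - 6 i \sqrt{2}\right) + 57\right) = 42 \left(48 - 6 i \sqrt{2}\right) = 2016 - 252 i \sqrt{2}$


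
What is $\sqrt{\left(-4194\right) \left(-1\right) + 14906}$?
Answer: $10 \sqrt{191} \approx 138.2$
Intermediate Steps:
$\sqrt{\left(-4194\right) \left(-1\right) + 14906} = \sqrt{4194 + 14906} = \sqrt{19100} = 10 \sqrt{191}$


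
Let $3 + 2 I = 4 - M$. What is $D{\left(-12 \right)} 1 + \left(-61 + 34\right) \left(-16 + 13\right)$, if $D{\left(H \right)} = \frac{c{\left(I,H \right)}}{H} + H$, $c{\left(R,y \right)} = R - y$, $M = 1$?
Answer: $68$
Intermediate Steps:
$I = 0$ ($I = - \frac{3}{2} + \frac{4 - 1}{2} = - \frac{3}{2} + \frac{1}{2} \cdot 3 = - \frac{3}{2} + \frac{3}{2} = 0$)
$D{\left(H \right)} = -1 + H$ ($D{\left(H \right)} = \frac{0 - H}{H} + H = \frac{\left(-1\right) H}{H} + H = -1 + H$)
$D{\left(-12 \right)} 1 + \left(-61 + 34\right) \left(-16 + 13\right) = \left(-1 - 12\right) 1 + \left(-61 + 34\right) \left(-16 + 13\right) = \left(-13\right) 1 - -81 = -13 + 81 = 68$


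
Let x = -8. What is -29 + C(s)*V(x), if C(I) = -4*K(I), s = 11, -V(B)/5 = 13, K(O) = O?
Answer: 2831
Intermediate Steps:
V(B) = -65 (V(B) = -5*13 = -65)
C(I) = -4*I
-29 + C(s)*V(x) = -29 - 4*11*(-65) = -29 - 44*(-65) = -29 + 2860 = 2831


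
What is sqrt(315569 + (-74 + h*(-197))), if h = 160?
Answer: 5*sqrt(11359) ≈ 532.89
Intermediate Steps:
sqrt(315569 + (-74 + h*(-197))) = sqrt(315569 + (-74 + 160*(-197))) = sqrt(315569 + (-74 - 31520)) = sqrt(315569 - 31594) = sqrt(283975) = 5*sqrt(11359)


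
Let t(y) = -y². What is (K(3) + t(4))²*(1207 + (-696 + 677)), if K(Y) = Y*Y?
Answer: 58212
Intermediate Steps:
K(Y) = Y²
(K(3) + t(4))²*(1207 + (-696 + 677)) = (3² - 1*4²)²*(1207 + (-696 + 677)) = (9 - 1*16)²*(1207 - 19) = (9 - 16)²*1188 = (-7)²*1188 = 49*1188 = 58212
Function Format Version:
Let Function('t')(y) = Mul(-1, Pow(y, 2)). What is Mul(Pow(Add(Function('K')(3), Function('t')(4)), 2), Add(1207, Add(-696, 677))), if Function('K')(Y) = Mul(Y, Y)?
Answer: 58212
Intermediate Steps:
Function('K')(Y) = Pow(Y, 2)
Mul(Pow(Add(Function('K')(3), Function('t')(4)), 2), Add(1207, Add(-696, 677))) = Mul(Pow(Add(Pow(3, 2), Mul(-1, Pow(4, 2))), 2), Add(1207, Add(-696, 677))) = Mul(Pow(Add(9, Mul(-1, 16)), 2), Add(1207, -19)) = Mul(Pow(Add(9, -16), 2), 1188) = Mul(Pow(-7, 2), 1188) = Mul(49, 1188) = 58212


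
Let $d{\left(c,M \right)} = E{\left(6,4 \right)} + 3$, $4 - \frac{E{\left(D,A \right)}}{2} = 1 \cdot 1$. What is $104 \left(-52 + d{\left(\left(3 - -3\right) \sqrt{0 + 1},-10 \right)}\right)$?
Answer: $-4472$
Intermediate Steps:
$E{\left(D,A \right)} = 6$ ($E{\left(D,A \right)} = 8 - 2 \cdot 1 \cdot 1 = 8 - 2 = 6$)
$d{\left(c,M \right)} = 9$ ($d{\left(c,M \right)} = 6 + 3 = 9$)
$104 \left(-52 + d{\left(\left(3 - -3\right) \sqrt{0 + 1},-10 \right)}\right) = 104 \left(-52 + 9\right) = 104 \left(-43\right) = -4472$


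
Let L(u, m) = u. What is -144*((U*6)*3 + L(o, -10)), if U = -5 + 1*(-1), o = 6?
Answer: 14688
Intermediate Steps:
U = -6 (U = -5 - 1 = -6)
-144*((U*6)*3 + L(o, -10)) = -144*(-6*6*3 + 6) = -144*(-36*3 + 6) = -144*(-108 + 6) = -144*(-102) = 14688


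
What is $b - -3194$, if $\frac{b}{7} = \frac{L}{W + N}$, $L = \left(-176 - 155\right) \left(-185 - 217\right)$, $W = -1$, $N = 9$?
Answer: $\frac{478493}{4} \approx 1.1962 \cdot 10^{5}$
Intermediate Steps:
$L = 133062$ ($L = \left(-331\right) \left(-402\right) = 133062$)
$b = \frac{465717}{4}$ ($b = 7 \frac{1}{-1 + 9} \cdot 133062 = 7 \cdot \frac{1}{8} \cdot 133062 = 7 \cdot \frac{66531}{4} = \frac{465717}{4} \approx 1.1643 \cdot 10^{5}$)
$b - -3194 = \frac{465717}{4} - -3194 = \frac{465717}{4} + 3194 = \frac{478493}{4}$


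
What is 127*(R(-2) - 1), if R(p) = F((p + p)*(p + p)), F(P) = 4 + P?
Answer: 2413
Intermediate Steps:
R(p) = 4 + 4*p² (R(p) = 4 + (p + p)*(p + p) = 4 + (2*p)*(2*p) = 4 + 4*p²)
127*(R(-2) - 1) = 127*((4 + 4*(-2)²) - 1) = 127*((4 + 4*4) - 1) = 127*((4 + 16) - 1) = 127*(20 - 1) = 127*19 = 2413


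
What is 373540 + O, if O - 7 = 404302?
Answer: 777849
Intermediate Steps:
O = 404309 (O = 7 + 404302 = 404309)
373540 + O = 373540 + 404309 = 777849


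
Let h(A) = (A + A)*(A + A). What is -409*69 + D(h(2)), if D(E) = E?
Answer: -28205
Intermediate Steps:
h(A) = 4*A² (h(A) = (2*A)*(2*A) = 4*A²)
-409*69 + D(h(2)) = -409*69 + 4*2² = -28221 + 4*4 = -28221 + 16 = -28205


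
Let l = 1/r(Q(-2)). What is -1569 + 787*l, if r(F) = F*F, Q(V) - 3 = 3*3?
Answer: -225149/144 ≈ -1563.5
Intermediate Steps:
Q(V) = 12 (Q(V) = 3 + 3*3 = 3 + 9 = 12)
r(F) = F²
l = 1/144 (l = 1/(12²) = 1/144 ≈ 0.0069444)
-1569 + 787*l = -1569 + 787*(1/144) = -1569 + 787/144 = -225149/144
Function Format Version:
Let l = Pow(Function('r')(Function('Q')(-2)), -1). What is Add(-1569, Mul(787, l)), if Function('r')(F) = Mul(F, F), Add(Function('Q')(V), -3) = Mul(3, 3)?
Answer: Rational(-225149, 144) ≈ -1563.5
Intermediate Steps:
Function('Q')(V) = 12 (Function('Q')(V) = Add(3, Mul(3, 3)) = Add(3, 9) = 12)
Function('r')(F) = Pow(F, 2)
l = Rational(1, 144) (l = Pow(Pow(12, 2), -1) = Pow(144, -1) = Rational(1, 144) ≈ 0.0069444)
Add(-1569, Mul(787, l)) = Add(-1569, Mul(787, Rational(1, 144))) = Add(-1569, Rational(787, 144)) = Rational(-225149, 144)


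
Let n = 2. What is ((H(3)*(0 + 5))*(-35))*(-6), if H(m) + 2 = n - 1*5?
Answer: -5250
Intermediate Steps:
H(m) = -5 (H(m) = -2 + (2 - 1*5) = -2 + (2 - 5) = -2 - 3 = -5)
((H(3)*(0 + 5))*(-35))*(-6) = (-5*(0 + 5)*(-35))*(-6) = (-5*5*(-35))*(-6) = -25*(-35)*(-6) = 875*(-6) = -5250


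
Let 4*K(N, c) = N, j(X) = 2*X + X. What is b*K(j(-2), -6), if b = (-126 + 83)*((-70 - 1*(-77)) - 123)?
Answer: -7482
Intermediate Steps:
j(X) = 3*X
K(N, c) = N/4
b = 4988 (b = -43*((-70 + 77) - 123) = -43*(7 - 123) = -43*(-116) = 4988)
b*K(j(-2), -6) = 4988*((3*(-2))/4) = 4988*((¼)*(-6)) = 4988*(-3/2) = -7482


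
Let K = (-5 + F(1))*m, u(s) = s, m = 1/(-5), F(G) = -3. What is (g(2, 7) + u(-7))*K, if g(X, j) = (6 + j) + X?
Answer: 64/5 ≈ 12.800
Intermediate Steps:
m = -⅕ ≈ -0.20000
g(X, j) = 6 + X + j
K = 8/5 (K = (-5 - 3)*(-⅕) = -8*(-⅕) = 8/5 ≈ 1.6000)
(g(2, 7) + u(-7))*K = ((6 + 2 + 7) - 7)*(8/5) = (15 - 7)*(8/5) = 8*(8/5) = 64/5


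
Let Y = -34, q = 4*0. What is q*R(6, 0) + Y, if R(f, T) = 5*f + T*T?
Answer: -34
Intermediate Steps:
q = 0
R(f, T) = T**2 + 5*f (R(f, T) = 5*f + T**2 = T**2 + 5*f)
q*R(6, 0) + Y = 0*(0**2 + 5*6) - 34 = 0*(0 + 30) - 34 = 0*30 - 34 = 0 - 34 = -34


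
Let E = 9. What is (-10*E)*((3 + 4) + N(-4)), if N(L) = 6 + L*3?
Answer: -90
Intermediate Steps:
N(L) = 6 + 3*L
(-10*E)*((3 + 4) + N(-4)) = (-10*9)*((3 + 4) + (6 + 3*(-4))) = -90*(7 + (6 - 12)) = -90*(7 - 6) = -90*1 = -90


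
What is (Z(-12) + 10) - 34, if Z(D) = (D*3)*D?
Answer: 408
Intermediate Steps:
Z(D) = 3*D² (Z(D) = (3*D)*D = 3*D²)
(Z(-12) + 10) - 34 = (3*(-12)² + 10) - 34 = (3*144 + 10) - 34 = (432 + 10) - 34 = 442 - 34 = 408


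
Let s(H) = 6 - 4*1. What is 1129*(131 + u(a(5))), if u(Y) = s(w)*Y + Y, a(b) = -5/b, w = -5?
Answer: 144512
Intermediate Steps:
s(H) = 2 (s(H) = 6 - 4 = 2)
u(Y) = 3*Y (u(Y) = 2*Y + Y = 3*Y)
1129*(131 + u(a(5))) = 1129*(131 + 3*(-5/5)) = 1129*(131 + 3*(-5*⅕)) = 1129*(131 + 3*(-1)) = 1129*(131 - 3) = 1129*128 = 144512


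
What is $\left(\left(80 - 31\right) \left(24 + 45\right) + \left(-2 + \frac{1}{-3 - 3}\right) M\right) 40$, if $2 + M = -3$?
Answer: $\frac{407020}{3} \approx 1.3567 \cdot 10^{5}$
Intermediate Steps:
$M = -5$ ($M = -2 - 3 = -5$)
$\left(\left(80 - 31\right) \left(24 + 45\right) + \left(-2 + \frac{1}{-3 - 3}\right) M\right) 40 = \left(\left(80 - 31\right) \left(24 + 45\right) + \left(-2 + \frac{1}{-3 - 3}\right) \left(-5\right)\right) 40 = \left(49 \cdot 69 + \left(-2 + \frac{1}{-6}\right) \left(-5\right)\right) 40 = \left(3381 + \left(-2 - \frac{1}{6}\right) \left(-5\right)\right) 40 = \left(3381 - - \frac{65}{6}\right) 40 = \left(3381 + \frac{65}{6}\right) 40 = \frac{20351}{6} \cdot 40 = \frac{407020}{3}$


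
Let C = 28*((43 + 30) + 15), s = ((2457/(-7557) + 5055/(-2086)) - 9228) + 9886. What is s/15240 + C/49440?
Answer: 765720567967/8248304082480 ≈ 0.092834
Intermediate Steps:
s = 3443107193/5254634 (s = ((2457*(-1/7557) + 5055*(-1/2086)) - 9228) + 9886 = ((-819/2519 - 5055/2086) - 9228) + 9886 = (-14441979/5254634 - 9228) + 9886 = -48504204531/5254634 + 9886 = 3443107193/5254634 ≈ 655.25)
C = 2464 (C = 28*(73 + 15) = 28*88 = 2464)
s/15240 + C/49440 = (3443107193/5254634)/15240 + 2464/49440 = (3443107193/5254634)*(1/15240) + 2464*(1/49440) = 3443107193/80080622160 + 77/1545 = 765720567967/8248304082480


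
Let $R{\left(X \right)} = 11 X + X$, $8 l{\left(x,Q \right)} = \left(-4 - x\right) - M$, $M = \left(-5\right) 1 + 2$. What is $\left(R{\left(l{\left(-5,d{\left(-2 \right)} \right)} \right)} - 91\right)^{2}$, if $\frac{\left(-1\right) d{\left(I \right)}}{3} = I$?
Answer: $7225$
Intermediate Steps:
$d{\left(I \right)} = - 3 I$
$M = -3$ ($M = -5 + 2 = -3$)
$l{\left(x,Q \right)} = - \frac{1}{8} - \frac{x}{8}$ ($l{\left(x,Q \right)} = \frac{\left(-4 - x\right) - -3}{8} = \frac{\left(-4 - x\right) + 3}{8} = \frac{-1 - x}{8} = - \frac{1}{8} - \frac{x}{8}$)
$R{\left(X \right)} = 12 X$
$\left(R{\left(l{\left(-5,d{\left(-2 \right)} \right)} \right)} - 91\right)^{2} = \left(12 \left(- \frac{1}{8} - - \frac{5}{8}\right) - 91\right)^{2} = \left(12 \left(- \frac{1}{8} + \frac{5}{8}\right) - 91\right)^{2} = \left(12 \cdot \frac{1}{2} - 91\right)^{2} = \left(6 - 91\right)^{2} = \left(-85\right)^{2} = 7225$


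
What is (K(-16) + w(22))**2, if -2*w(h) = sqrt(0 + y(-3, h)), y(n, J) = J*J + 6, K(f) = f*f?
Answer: 131317/2 - 1792*sqrt(10) ≈ 59992.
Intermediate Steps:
K(f) = f**2
y(n, J) = 6 + J**2 (y(n, J) = J**2 + 6 = 6 + J**2)
w(h) = -sqrt(6 + h**2)/2 (w(h) = -sqrt(0 + (6 + h**2))/2 = -sqrt(6 + h**2)/2)
(K(-16) + w(22))**2 = ((-16)**2 - sqrt(6 + 22**2)/2)**2 = (256 - sqrt(6 + 484)/2)**2 = (256 - 7*sqrt(10)/2)**2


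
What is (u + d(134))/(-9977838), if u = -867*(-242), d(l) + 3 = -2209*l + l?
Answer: 28687/3325946 ≈ 0.0086252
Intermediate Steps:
d(l) = -3 - 2208*l (d(l) = -3 + (-2209*l + l) = -3 - 2208*l)
u = 209814
(u + d(134))/(-9977838) = (209814 + (-3 - 2208*134))/(-9977838) = (209814 + (-3 - 295872))*(-1/9977838) = (209814 - 295875)*(-1/9977838) = -86061*(-1/9977838) = 28687/3325946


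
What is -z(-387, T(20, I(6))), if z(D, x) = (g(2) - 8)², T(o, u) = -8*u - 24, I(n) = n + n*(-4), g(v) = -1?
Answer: -81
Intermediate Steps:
I(n) = -3*n (I(n) = n - 4*n = -3*n)
T(o, u) = -24 - 8*u
z(D, x) = 81 (z(D, x) = (-1 - 8)² = (-9)² = 81)
-z(-387, T(20, I(6))) = -1*81 = -81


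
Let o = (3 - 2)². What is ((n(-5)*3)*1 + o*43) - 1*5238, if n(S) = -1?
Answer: -5198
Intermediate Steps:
o = 1 (o = 1² = 1)
((n(-5)*3)*1 + o*43) - 1*5238 = (-1*3*1 + 1*43) - 1*5238 = (-3*1 + 43) - 5238 = (-3 + 43) - 5238 = 40 - 5238 = -5198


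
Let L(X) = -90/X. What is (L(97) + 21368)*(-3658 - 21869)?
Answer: -52907413362/97 ≈ -5.4544e+8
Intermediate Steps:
(L(97) + 21368)*(-3658 - 21869) = (-90/97 + 21368)*(-3658 - 21869) = (-90*1/97 + 21368)*(-25527) = (-90/97 + 21368)*(-25527) = (2072606/97)*(-25527) = -52907413362/97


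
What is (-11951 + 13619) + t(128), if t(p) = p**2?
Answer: 18052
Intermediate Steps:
(-11951 + 13619) + t(128) = (-11951 + 13619) + 128**2 = 1668 + 16384 = 18052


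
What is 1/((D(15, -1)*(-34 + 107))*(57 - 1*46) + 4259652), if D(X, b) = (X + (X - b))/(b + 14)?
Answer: 13/55400369 ≈ 2.3466e-7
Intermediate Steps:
D(X, b) = (-b + 2*X)/(14 + b)
1/((D(15, -1)*(-34 + 107))*(57 - 1*46) + 4259652) = 1/((((-1*(-1) + 2*15)/(14 - 1))*(-34 + 107))*(57 - 1*46) + 4259652) = 1/((((1 + 30)/13)*73)*(57 - 46) + 4259652) = 1/((((1/13)*31)*73)*11 + 4259652) = 1/(((31/13)*73)*11 + 4259652) = 1/((2263/13)*11 + 4259652) = 1/(24893/13 + 4259652) = 1/(55400369/13) = 13/55400369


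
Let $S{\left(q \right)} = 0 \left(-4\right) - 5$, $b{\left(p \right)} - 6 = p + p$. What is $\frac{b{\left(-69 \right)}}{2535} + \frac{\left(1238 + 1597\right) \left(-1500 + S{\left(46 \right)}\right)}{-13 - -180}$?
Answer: $- \frac{3605347723}{141115} \approx -25549.0$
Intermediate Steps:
$b{\left(p \right)} = 6 + 2 p$ ($b{\left(p \right)} = 6 + \left(p + p\right) = 6 + 2 p$)
$S{\left(q \right)} = -5$ ($S{\left(q \right)} = 0 - 5 = -5$)
$\frac{b{\left(-69 \right)}}{2535} + \frac{\left(1238 + 1597\right) \left(-1500 + S{\left(46 \right)}\right)}{-13 - -180} = \frac{6 + 2 \left(-69\right)}{2535} + \frac{\left(1238 + 1597\right) \left(-1500 - 5\right)}{-13 - -180} = \left(6 - 138\right) \frac{1}{2535} + \frac{2835 \left(-1505\right)}{-13 + 180} = \left(-132\right) \frac{1}{2535} - \frac{4266675}{167} = - \frac{44}{845} - \frac{4266675}{167} = - \frac{3605347723}{141115}$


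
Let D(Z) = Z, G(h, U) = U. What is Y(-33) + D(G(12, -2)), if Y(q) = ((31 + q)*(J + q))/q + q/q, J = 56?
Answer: 13/33 ≈ 0.39394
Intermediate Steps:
Y(q) = 1 + (31 + q)*(56 + q)/q (Y(q) = ((31 + q)*(56 + q))/q + q/q = (31 + q)*(56 + q)/q + 1 = 1 + (31 + q)*(56 + q)/q)
Y(-33) + D(G(12, -2)) = (88 - 33 + 1736/(-33)) - 2 = (88 - 33 + 1736*(-1/33)) - 2 = (88 - 33 - 1736/33) - 2 = 79/33 - 2 = 13/33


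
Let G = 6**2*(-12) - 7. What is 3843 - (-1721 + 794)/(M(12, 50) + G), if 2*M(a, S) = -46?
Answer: 591513/154 ≈ 3841.0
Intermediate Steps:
M(a, S) = -23 (M(a, S) = (1/2)*(-46) = -23)
G = -439 (G = 36*(-12) - 7 = -432 - 7 = -439)
3843 - (-1721 + 794)/(M(12, 50) + G) = 3843 - (-1721 + 794)/(-23 - 439) = 3843 - (-927)/(-462) = 3843 - (-927)*(-1)/462 = 3843 - 1*309/154 = 3843 - 309/154 = 591513/154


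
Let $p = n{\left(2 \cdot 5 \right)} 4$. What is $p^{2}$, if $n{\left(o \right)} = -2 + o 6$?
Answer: $53824$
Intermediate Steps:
$n{\left(o \right)} = -2 + 6 o$
$p = 232$ ($p = \left(-2 + 6 \cdot 2 \cdot 5\right) 4 = \left(-2 + 6 \cdot 10\right) 4 = \left(-2 + 60\right) 4 = 58 \cdot 4 = 232$)
$p^{2} = 232^{2} = 53824$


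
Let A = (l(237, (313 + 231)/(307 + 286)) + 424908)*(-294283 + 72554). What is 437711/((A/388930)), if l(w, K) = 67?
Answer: -382559414/211751195 ≈ -1.8066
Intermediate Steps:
A = -94229281775 (A = (67 + 424908)*(-294283 + 72554) = 424975*(-221729) = -94229281775)
437711/((A/388930)) = 437711/((-94229281775/388930)) = 437711/((-94229281775*1/388930)) = 437711/(-211751195/874) = 437711*(-874/211751195) = -382559414/211751195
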